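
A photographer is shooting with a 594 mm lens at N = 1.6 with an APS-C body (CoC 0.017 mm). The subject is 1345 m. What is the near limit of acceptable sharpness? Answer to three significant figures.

Hyperfocal distance H = f²/(N·c) + f = 594²/(1.6 × 0.017) + 594 = 352836/0.0272 + 594 ≈ 12972505.8 mm ≈ 12973 m.
Near limit Dn = s·(H − f)/(H + s − 2f) = 1345000 × (12972505.8 − 594) / (12972505.8 + 1345000 − 2 × 594) = 1345000 × 12971911.8 / 14316317.8 ≈ 1218695 mm ≈ 1220 m.

1220 m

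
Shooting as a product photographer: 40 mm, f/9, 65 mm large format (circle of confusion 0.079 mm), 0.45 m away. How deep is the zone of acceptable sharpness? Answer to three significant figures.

170 mm

Hyperfocal distance H = f²/(N·c) + f = 40²/(9 × 0.079) + 40 = 1600/0.711 + 40 ≈ 2290.4 mm ≈ 2.290 m.
Near limit Dn = s·(H − f)/(H + s − 2f) = 450 × (2290.4 − 40) / (2290.4 + 450 − 2 × 40) = 450 × 2250.4 / 2660.4 ≈ 380.65 mm.
Far limit Df = s·(H − f)/(H − s) = 450 × (2290.4 − 40) / (2290.4 − 450) = 450 × 2250.4 / 1840.4 ≈ 550.25 mm.
Depth of field = Df − Dn = 550.25 − 380.65 ≈ 169.60 mm.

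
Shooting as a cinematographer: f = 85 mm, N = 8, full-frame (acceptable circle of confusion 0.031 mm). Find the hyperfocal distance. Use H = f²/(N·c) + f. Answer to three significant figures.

29.2 m

Hyperfocal distance H = f²/(N·c) + f = 85²/(8 × 0.031) + 85 = 7225/0.248 + 85 ≈ 29218.1 mm ≈ 29.2 m.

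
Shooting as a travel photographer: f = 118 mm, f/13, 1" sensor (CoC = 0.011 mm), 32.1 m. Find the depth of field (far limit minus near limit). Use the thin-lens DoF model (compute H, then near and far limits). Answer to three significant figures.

23.6 m

Hyperfocal distance H = f²/(N·c) + f = 118²/(13 × 0.011) + 118 = 13924/0.143 + 118 ≈ 97488.6 mm ≈ 97.49 m.
Near limit Dn = s·(H − f)/(H + s − 2f) = 32100 × (97488.6 − 118) / (97488.6 + 32100 − 2 × 118) = 32100 × 97370.6 / 129352.6 ≈ 24163 mm.
Far limit Df = s·(H − f)/(H − s) = 32100 × (97488.6 − 118) / (97488.6 − 32100) = 32100 × 97370.6 / 65388.6 ≈ 47800 mm.
Depth of field = Df − Dn = 47800 − 24163 ≈ 23637 mm ≈ 23.6 m.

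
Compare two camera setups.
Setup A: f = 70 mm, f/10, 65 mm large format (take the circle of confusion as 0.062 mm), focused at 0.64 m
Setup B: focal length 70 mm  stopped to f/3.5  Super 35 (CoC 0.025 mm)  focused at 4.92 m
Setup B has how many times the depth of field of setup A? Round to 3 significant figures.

9.25

Setup A: H = 70²/(10×0.062) + 70 ≈ 7973.2 mm; DoF = Df − Dn = 689.746 − 596.947 ≈ 92.799 mm.
Setup B: H = 70²/(3.5×0.025) + 70 ≈ 56070.0 mm; DoF = Df − Dn = 5386.51 − 4527.86 ≈ 858.65 mm.
Ratio = 858.65 / 92.799 ≈ 9.25.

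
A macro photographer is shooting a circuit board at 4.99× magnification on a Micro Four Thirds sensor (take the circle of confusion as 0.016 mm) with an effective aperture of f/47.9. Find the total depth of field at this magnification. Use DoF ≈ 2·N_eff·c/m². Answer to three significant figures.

At magnification m, DoF ≈ 2·N_eff·c/m² = 2 × 47.9 × 0.016 / 4.99² = 1.533 / 24.9 ≈ 0.0616 mm.

0.0616 mm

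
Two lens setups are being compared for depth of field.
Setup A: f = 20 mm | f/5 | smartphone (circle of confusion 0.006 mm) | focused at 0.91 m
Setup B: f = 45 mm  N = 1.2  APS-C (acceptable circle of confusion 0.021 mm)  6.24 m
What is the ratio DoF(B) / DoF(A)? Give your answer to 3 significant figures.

Setup A: H = 20²/(5×0.006) + 20 ≈ 13353.3 mm; DoF = Df − Dn = 975.09 − 853.06 ≈ 122.03 mm.
Setup B: H = 45²/(1.2×0.021) + 45 ≈ 80402.1 mm; DoF = Df − Dn = 6761.25 − 5793.37 ≈ 967.88 mm.
Ratio = 967.88 / 122.03 ≈ 7.93.

7.93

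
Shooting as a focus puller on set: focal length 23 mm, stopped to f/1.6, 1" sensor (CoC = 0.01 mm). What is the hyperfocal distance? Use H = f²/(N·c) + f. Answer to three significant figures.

Hyperfocal distance H = f²/(N·c) + f = 23²/(1.6 × 0.01) + 23 = 529/0.016 + 23 ≈ 33085.5 mm ≈ 33.1 m.

33.1 m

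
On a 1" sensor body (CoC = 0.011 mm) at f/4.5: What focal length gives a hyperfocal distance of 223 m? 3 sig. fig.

From H = f²/(N·c) + f, with f ≪ H: f ≈ √(H·N·c) = √(223000 × 4.5 × 0.011) = √11038 ≈ 105.1 mm.
The +f correction barely moves this — solving exactly, f² + N·c·f − N·c·H = 0 ⇒ f = (−N·c + √((N·c)² + 4·N·c·H))/2 = (−0.0495 + √44154)/2 ≈ 105.04 mm, so f ≈ 105 mm.

105 mm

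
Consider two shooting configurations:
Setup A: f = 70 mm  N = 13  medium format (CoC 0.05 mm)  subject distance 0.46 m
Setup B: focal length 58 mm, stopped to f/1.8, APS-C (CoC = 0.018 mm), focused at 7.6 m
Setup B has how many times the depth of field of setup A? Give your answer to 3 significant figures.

Setup A: H = 70²/(13×0.05) + 70 ≈ 7608.5 mm; DoF = Df − Dn = 485.096 − 437.373 ≈ 47.723 mm.
Setup B: H = 58²/(1.8×0.018) + 58 ≈ 103885.2 mm; DoF = Df − Dn = 8195.3 − 7085.3 ≈ 1110.0 mm.
Ratio = 1110.0 / 47.723 ≈ 23.3.

23.3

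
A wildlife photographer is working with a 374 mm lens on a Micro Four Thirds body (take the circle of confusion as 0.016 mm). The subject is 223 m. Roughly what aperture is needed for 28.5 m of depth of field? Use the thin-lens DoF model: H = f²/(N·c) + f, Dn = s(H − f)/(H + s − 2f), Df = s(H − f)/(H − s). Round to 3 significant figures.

f/2.50

Write h = H − f = f²/(N·c). The thin-lens limits are Dn = s·h/(h + (s−f)) and Df = s·h/(h − (s−f)), so DoF = Df − Dn = 2·s·(s−f)·h / (h² − (s−f)²).
That is a quadratic in h: DoF·h² − 2·s·(s−f)·h − DoF·(s−f)² = 0 ⇒ h = (s−f)·(s + √(s² + DoF²)) / DoF = 222626 × (223000 + √(223000² + 28500²)) / 28500 = 222626 × (223000 + 224814) / 28500 ≈ 3498070 mm.
Then N = f²/(c·h) = 374² / (0.016 × 3498070) = 139876 / 55969 ≈ 2.50.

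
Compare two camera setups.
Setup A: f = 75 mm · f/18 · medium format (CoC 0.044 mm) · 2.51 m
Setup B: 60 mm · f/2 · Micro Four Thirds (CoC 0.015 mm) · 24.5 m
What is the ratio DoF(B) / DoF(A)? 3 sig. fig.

5.34

Setup A: H = 75²/(18×0.044) + 75 ≈ 7177.3 mm; DoF = Df − Dn = 3819.5 − 1869.2 ≈ 1950.3 mm.
Setup B: H = 60²/(2×0.015) + 60 ≈ 120060.0 mm; DoF = Df − Dn = 30766 − 20354 ≈ 10412 mm.
Ratio = 10412 / 1950.3 ≈ 5.34.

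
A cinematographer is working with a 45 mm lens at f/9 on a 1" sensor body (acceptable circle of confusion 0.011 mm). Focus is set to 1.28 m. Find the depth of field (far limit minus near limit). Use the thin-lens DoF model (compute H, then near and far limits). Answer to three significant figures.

155 mm

Hyperfocal distance H = f²/(N·c) + f = 45²/(9 × 0.011) + 45 = 2025/0.099 + 45 ≈ 20499.5 mm ≈ 20.50 m.
Near limit Dn = s·(H − f)/(H + s − 2f) = 1280 × (20499.5 − 45) / (20499.5 + 1280 − 2 × 45) = 1280 × 20454.5 / 21689.5 ≈ 1207.12 mm.
Far limit Df = s·(H − f)/(H − s) = 1280 × (20499.5 − 45) / (20499.5 − 1280) = 1280 × 20454.5 / 19219.5 ≈ 1362.25 mm.
Depth of field = Df − Dn = 1362.25 − 1207.12 ≈ 155.13 mm.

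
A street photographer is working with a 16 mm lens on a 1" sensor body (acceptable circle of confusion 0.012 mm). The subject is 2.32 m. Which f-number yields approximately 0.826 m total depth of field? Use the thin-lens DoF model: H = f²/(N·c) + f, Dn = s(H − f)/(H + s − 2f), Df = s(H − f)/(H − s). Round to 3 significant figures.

Write h = H − f = f²/(N·c). The thin-lens limits are Dn = s·h/(h + (s−f)) and Df = s·h/(h − (s−f)), so DoF = Df − Dn = 2·s·(s−f)·h / (h² − (s−f)²).
That is a quadratic in h: DoF·h² − 2·s·(s−f)·h − DoF·(s−f)² = 0 ⇒ h = (s−f)·(s + √(s² + DoF²)) / DoF = 2304 × (2320 + √(2320² + 826²)) / 826 = 2304 × (2320 + 2462.66) / 826 ≈ 13340 mm.
Then N = f²/(c·h) = 16² / (0.012 × 13340) = 256 / 160.09 ≈ 1.60.

f/1.60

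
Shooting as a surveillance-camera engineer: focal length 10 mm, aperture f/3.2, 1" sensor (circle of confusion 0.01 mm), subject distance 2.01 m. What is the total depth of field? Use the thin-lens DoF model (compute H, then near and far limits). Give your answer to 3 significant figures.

Hyperfocal distance H = f²/(N·c) + f = 10²/(3.2 × 0.01) + 10 = 100/0.032 + 10 ≈ 3135.0 mm ≈ 3.135 m.
Near limit Dn = s·(H − f)/(H + s − 2f) = 2010 × (3135.0 − 10) / (3135.0 + 2010 − 2 × 10) = 2010 × 3125.0 / 5125.0 ≈ 1225.6 mm.
Far limit Df = s·(H − f)/(H − s) = 2010 × (3135.0 − 10) / (3135.0 − 2010) = 2010 × 3125.0 / 1125.0 ≈ 5583.3 mm.
Depth of field = Df − Dn = 5583.3 − 1225.6 ≈ 4357.7 mm ≈ 4.36 m.

4.36 m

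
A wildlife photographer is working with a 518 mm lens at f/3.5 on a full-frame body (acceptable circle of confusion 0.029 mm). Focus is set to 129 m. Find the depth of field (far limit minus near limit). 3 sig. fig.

Hyperfocal distance H = f²/(N·c) + f = 518²/(3.5 × 0.029) + 518 = 268324/0.1015 + 518 ≈ 2644104.2 mm ≈ 2644 m.
Near limit Dn = s·(H − f)/(H + s − 2f) = 129000 × (2644104.2 − 518) / (2644104.2 + 129000 − 2 × 518) = 129000 × 2643586.2 / 2772068.2 ≈ 123021 mm.
Far limit Df = s·(H − f)/(H − s) = 129000 × (2644104.2 − 518) / (2644104.2 − 129000) = 129000 × 2643586.2 / 2515104.2 ≈ 135590 mm.
Depth of field = Df − Dn = 135590 − 123021 ≈ 12569 mm ≈ 12.6 m.

12.6 m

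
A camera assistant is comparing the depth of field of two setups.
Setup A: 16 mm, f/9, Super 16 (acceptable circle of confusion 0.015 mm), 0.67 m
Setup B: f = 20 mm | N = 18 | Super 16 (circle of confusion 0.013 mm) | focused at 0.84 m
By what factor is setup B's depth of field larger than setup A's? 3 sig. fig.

2.00

Setup A: H = 16²/(9×0.015) + 16 ≈ 1912.3 mm; DoF = Df − Dn = 1022.72 − 498.18 ≈ 524.54 mm.
Setup B: H = 20²/(18×0.013) + 20 ≈ 1729.4 mm; DoF = Df − Dn = 1614.5 − 567.7 ≈ 1046.8 mm.
Ratio = 1046.8 / 524.54 ≈ 2.00.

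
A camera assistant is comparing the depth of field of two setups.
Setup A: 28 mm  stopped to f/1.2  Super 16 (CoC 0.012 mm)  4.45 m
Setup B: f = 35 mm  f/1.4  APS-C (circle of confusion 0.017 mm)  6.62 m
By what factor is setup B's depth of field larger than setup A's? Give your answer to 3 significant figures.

2.37

Setup A: H = 28²/(1.2×0.012) + 28 ≈ 54472.4 mm; DoF = Df − Dn = 4843.38 − 4115.72 ≈ 727.66 mm.
Setup B: H = 35²/(1.4×0.017) + 35 ≈ 51505.6 mm; DoF = Df − Dn = 7591.2 − 5869.1 ≈ 1722.1 mm.
Ratio = 1722.1 / 727.66 ≈ 2.37.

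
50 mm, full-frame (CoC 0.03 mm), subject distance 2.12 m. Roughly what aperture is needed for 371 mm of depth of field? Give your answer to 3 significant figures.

Write h = H − f = f²/(N·c). The thin-lens limits are Dn = s·h/(h + (s−f)) and Df = s·h/(h − (s−f)), so DoF = Df − Dn = 2·s·(s−f)·h / (h² − (s−f)²).
That is a quadratic in h: DoF·h² − 2·s·(s−f)·h − DoF·(s−f)² = 0 ⇒ h = (s−f)·(s + √(s² + DoF²)) / DoF = 2070 × (2120 + √(2120² + 371²)) / 371 = 2070 × (2120 + 2152.22) / 371 ≈ 23837 mm.
Then N = f²/(c·h) = 50² / (0.03 × 23837) = 2500 / 715.11 ≈ 3.50.

f/3.50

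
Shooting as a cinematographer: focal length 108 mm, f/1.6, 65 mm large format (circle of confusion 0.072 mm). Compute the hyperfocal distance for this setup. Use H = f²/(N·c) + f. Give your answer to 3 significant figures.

Hyperfocal distance H = f²/(N·c) + f = 108²/(1.6 × 0.072) + 108 = 11664/0.1152 + 108 ≈ 101358.0 mm ≈ 101 m.

101 m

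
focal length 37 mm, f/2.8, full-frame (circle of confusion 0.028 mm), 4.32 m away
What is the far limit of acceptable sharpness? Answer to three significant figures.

5.72 m

Hyperfocal distance H = f²/(N·c) + f = 37²/(2.8 × 0.028) + 37 = 1369/0.0784 + 37 ≈ 17498.7 mm ≈ 17.50 m.
Far limit Df = s·(H − f)/(H − s) = 4320 × (17498.7 − 37) / (17498.7 − 4320) = 4320 × 17461.7 / 13178.7 ≈ 5724.0 mm ≈ 5.72 m.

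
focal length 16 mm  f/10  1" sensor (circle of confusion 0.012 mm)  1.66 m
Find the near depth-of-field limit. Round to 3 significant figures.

Hyperfocal distance H = f²/(N·c) + f = 16²/(10 × 0.012) + 16 = 256/0.12 + 16 ≈ 2149.3 mm ≈ 2.149 m.
Near limit Dn = s·(H − f)/(H + s − 2f) = 1660 × (2149.3 − 16) / (2149.3 + 1660 − 2 × 16) = 1660 × 2133.3 / 3777.3 ≈ 937.52 mm ≈ 0.938 m.

0.938 m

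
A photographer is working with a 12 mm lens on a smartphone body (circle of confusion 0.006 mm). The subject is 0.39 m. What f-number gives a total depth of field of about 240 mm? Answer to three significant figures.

Write h = H − f = f²/(N·c). The thin-lens limits are Dn = s·h/(h + (s−f)) and Df = s·h/(h − (s−f)), so DoF = Df − Dn = 2·s·(s−f)·h / (h² − (s−f)²).
That is a quadratic in h: DoF·h² − 2·s·(s−f)·h − DoF·(s−f)² = 0 ⇒ h = (s−f)·(s + √(s² + DoF²)) / DoF = 378 × (390 + √(390² + 240²)) / 240 = 378 × (390 + 457.930) / 240 ≈ 1335.5 mm.
Then N = f²/(c·h) = 12² / (0.006 × 1335.5) = 144 / 8.0129 ≈ 18.

f/18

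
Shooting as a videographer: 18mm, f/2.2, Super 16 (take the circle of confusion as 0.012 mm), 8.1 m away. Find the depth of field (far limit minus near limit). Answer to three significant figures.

18.8 m

Hyperfocal distance H = f²/(N·c) + f = 18²/(2.2 × 0.012) + 18 = 324/0.0264 + 18 ≈ 12290.7 mm ≈ 12.29 m.
Near limit Dn = s·(H − f)/(H + s − 2f) = 8100 × (12290.7 − 18) / (12290.7 + 8100 − 2 × 18) = 8100 × 12272.7 / 20354.7 ≈ 4884 mm.
Far limit Df = s·(H − f)/(H − s) = 8100 × (12290.7 − 18) / (12290.7 − 8100) = 8100 × 12272.7 / 4190.7 ≈ 23721 mm.
Depth of field = Df − Dn = 23721 − 4884 ≈ 18837 mm ≈ 18.8 m.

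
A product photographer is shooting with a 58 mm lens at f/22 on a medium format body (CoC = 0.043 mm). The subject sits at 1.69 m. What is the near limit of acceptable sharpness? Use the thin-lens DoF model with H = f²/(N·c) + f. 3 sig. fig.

Hyperfocal distance H = f²/(N·c) + f = 58²/(22 × 0.043) + 58 = 3364/0.946 + 58 ≈ 3614.0 mm ≈ 3.614 m.
Near limit Dn = s·(H − f)/(H + s − 2f) = 1690 × (3614.0 − 58) / (3614.0 + 1690 − 2 × 58) = 1690 × 3556.0 / 5188.0 ≈ 1158.4 mm ≈ 1.16 m.

1.16 m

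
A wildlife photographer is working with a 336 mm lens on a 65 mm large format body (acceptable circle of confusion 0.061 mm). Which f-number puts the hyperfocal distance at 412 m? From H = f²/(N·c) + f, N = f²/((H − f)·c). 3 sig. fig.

f/4.50

Rearrange H = f²/(N·c) + f for N: N = f² / ((H − f)·c).
N = 336² / ((412000 − 336) × 0.061) = 112896 / 25112 ≈ 4.50.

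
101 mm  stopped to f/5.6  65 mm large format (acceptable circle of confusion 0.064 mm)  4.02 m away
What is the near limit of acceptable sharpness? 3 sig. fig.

3.53 m

Hyperfocal distance H = f²/(N·c) + f = 101²/(5.6 × 0.064) + 101 = 10201/0.3584 + 101 ≈ 28563.6 mm ≈ 28.56 m.
Near limit Dn = s·(H − f)/(H + s − 2f) = 4020 × (28563.6 − 101) / (28563.6 + 4020 − 2 × 101) = 4020 × 28462.6 / 32381.6 ≈ 3533.5 mm ≈ 3.53 m.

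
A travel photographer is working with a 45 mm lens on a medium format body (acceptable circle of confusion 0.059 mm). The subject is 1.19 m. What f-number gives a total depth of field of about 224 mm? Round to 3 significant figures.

f/2.80

Write h = H − f = f²/(N·c). The thin-lens limits are Dn = s·h/(h + (s−f)) and Df = s·h/(h − (s−f)), so DoF = Df − Dn = 2·s·(s−f)·h / (h² − (s−f)²).
That is a quadratic in h: DoF·h² − 2·s·(s−f)·h − DoF·(s−f)² = 0 ⇒ h = (s−f)·(s + √(s² + DoF²)) / DoF = 1145 × (1190 + √(1190² + 224²)) / 224 = 1145 × (1190 + 1210.90) / 224 ≈ 12272 mm.
Then N = f²/(c·h) = 45² / (0.059 × 12272) = 2025 / 724.07 ≈ 2.80.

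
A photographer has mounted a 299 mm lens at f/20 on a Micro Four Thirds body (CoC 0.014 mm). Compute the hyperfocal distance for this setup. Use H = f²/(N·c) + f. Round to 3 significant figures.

320 m

Hyperfocal distance H = f²/(N·c) + f = 299²/(20 × 0.014) + 299 = 89401/0.28 + 299 ≈ 319588.3 mm ≈ 320 m.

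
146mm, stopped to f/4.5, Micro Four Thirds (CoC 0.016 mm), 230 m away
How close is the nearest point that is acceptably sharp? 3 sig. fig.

129 m

Hyperfocal distance H = f²/(N·c) + f = 146²/(4.5 × 0.016) + 146 = 21316/0.072 + 146 ≈ 296201.6 mm ≈ 296.2 m.
Near limit Dn = s·(H − f)/(H + s − 2f) = 230000 × (296201.6 − 146) / (296201.6 + 230000 − 2 × 146) = 230000 × 296055.6 / 525909.6 ≈ 129476 mm ≈ 129 m.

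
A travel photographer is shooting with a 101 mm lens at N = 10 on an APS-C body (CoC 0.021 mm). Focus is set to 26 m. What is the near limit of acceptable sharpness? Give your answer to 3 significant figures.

17.0 m

Hyperfocal distance H = f²/(N·c) + f = 101²/(10 × 0.021) + 101 = 10201/0.21 + 101 ≈ 48677.2 mm ≈ 48.68 m.
Near limit Dn = s·(H − f)/(H + s − 2f) = 26000 × (48677.2 − 101) / (48677.2 + 26000 − 2 × 101) = 26000 × 48576.2 / 74475.2 ≈ 16958 mm ≈ 17.0 m.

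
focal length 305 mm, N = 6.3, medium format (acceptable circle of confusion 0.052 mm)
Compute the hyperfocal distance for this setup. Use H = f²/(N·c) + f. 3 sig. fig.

Hyperfocal distance H = f²/(N·c) + f = 305²/(6.3 × 0.052) + 305 = 93025/0.3276 + 305 ≈ 284264.1 mm ≈ 284 m.

284 m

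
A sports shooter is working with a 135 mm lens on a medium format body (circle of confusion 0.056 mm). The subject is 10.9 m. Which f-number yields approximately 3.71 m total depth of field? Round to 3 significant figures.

f/5

Write h = H − f = f²/(N·c). The thin-lens limits are Dn = s·h/(h + (s−f)) and Df = s·h/(h − (s−f)), so DoF = Df − Dn = 2·s·(s−f)·h / (h² − (s−f)²).
That is a quadratic in h: DoF·h² − 2·s·(s−f)·h − DoF·(s−f)² = 0 ⇒ h = (s−f)·(s + √(s² + DoF²)) / DoF = 10765 × (10900 + √(10900² + 3710²)) / 3710 = 10765 × (10900 + 11514.1) / 3710 ≈ 65037 mm.
Then N = f²/(c·h) = 135² / (0.056 × 65037) = 18225 / 3642.1 ≈ 5.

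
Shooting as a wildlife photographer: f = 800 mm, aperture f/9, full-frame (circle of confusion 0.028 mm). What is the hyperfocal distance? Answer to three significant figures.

2540 m

Hyperfocal distance H = f²/(N·c) + f = 800²/(9 × 0.028) + 800 = 640000/0.252 + 800 ≈ 2540482.5 mm ≈ 2540 m.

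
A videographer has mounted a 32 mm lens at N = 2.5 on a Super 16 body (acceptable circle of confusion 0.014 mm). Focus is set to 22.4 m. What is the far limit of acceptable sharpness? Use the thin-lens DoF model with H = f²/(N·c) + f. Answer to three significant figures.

Hyperfocal distance H = f²/(N·c) + f = 32²/(2.5 × 0.014) + 32 = 1024/0.035 + 32 ≈ 29289.1 mm ≈ 29.29 m.
Far limit Df = s·(H − f)/(H − s) = 22400 × (29289.1 − 32) / (29289.1 − 22400) = 22400 × 29257.1 / 6889.1 ≈ 95129 mm ≈ 95.1 m.

95.1 m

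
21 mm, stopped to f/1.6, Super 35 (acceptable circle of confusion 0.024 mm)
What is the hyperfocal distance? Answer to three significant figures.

Hyperfocal distance H = f²/(N·c) + f = 21²/(1.6 × 0.024) + 21 = 441/0.0384 + 21 ≈ 11505.4 mm ≈ 11.5 m.

11.5 m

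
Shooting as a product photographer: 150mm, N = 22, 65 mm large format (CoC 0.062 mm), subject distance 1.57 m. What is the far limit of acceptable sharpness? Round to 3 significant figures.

Hyperfocal distance H = f²/(N·c) + f = 150²/(22 × 0.062) + 150 = 22500/1.364 + 150 ≈ 16645.6 mm ≈ 16.65 m.
Far limit Df = s·(H − f)/(H − s) = 1570 × (16645.6 − 150) / (16645.6 − 1570) = 1570 × 16495.6 / 15075.6 ≈ 1717.9 mm ≈ 1.72 m.

1.72 m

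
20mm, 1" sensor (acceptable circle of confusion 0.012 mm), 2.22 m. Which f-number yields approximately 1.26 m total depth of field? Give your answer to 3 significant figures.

f/4

Write h = H − f = f²/(N·c). The thin-lens limits are Dn = s·h/(h + (s−f)) and Df = s·h/(h − (s−f)), so DoF = Df − Dn = 2·s·(s−f)·h / (h² − (s−f)²).
That is a quadratic in h: DoF·h² − 2·s·(s−f)·h − DoF·(s−f)² = 0 ⇒ h = (s−f)·(s + √(s² + DoF²)) / DoF = 2200 × (2220 + √(2220² + 1260²)) / 1260 = 2200 × (2220 + 2552.65) / 1260 ≈ 8333.2 mm.
Then N = f²/(c·h) = 20² / (0.012 × 8333.2) = 400 / 99.998 ≈ 4.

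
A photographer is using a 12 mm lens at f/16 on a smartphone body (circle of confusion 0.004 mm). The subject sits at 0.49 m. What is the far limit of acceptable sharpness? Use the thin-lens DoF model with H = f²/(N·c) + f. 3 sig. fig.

0.622 m

Hyperfocal distance H = f²/(N·c) + f = 12²/(16 × 0.004) + 12 = 144/0.064 + 12 ≈ 2262.0 mm ≈ 2.262 m.
Far limit Df = s·(H − f)/(H − s) = 490 × (2262.0 − 12) / (2262.0 − 490) = 490 × 2250.0 / 1772.0 ≈ 622.18 mm ≈ 0.622 m.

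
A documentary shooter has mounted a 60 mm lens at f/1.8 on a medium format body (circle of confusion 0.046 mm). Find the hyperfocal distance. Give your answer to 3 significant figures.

43.5 m

Hyperfocal distance H = f²/(N·c) + f = 60²/(1.8 × 0.046) + 60 = 3600/0.0828 + 60 ≈ 43538.3 mm ≈ 43.5 m.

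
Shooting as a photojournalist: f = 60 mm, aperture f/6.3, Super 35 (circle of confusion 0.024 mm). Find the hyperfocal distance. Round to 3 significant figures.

23.9 m

Hyperfocal distance H = f²/(N·c) + f = 60²/(6.3 × 0.024) + 60 = 3600/0.1512 + 60 ≈ 23869.5 mm ≈ 23.9 m.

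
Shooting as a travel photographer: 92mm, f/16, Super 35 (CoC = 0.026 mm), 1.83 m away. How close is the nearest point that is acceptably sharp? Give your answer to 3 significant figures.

Hyperfocal distance H = f²/(N·c) + f = 92²/(16 × 0.026) + 92 = 8464/0.416 + 92 ≈ 20438.2 mm ≈ 20.44 m.
Near limit Dn = s·(H − f)/(H + s − 2f) = 1830 × (20438.2 − 92) / (20438.2 + 1830 − 2 × 92) = 1830 × 20346.2 / 22084.2 ≈ 1686.0 mm ≈ 1.69 m.

1.69 m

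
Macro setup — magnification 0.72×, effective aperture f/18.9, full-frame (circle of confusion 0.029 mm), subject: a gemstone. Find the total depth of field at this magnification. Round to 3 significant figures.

2.11 mm

At magnification m, DoF ≈ 2·N_eff·c/m² = 2 × 18.9 × 0.029 / 0.72² = 1.096 / 0.5184 ≈ 2.11 mm.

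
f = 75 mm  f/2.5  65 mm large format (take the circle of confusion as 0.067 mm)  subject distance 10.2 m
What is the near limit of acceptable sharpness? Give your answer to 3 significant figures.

Hyperfocal distance H = f²/(N·c) + f = 75²/(2.5 × 0.067) + 75 = 5625/0.1675 + 75 ≈ 33657.1 mm ≈ 33.66 m.
Near limit Dn = s·(H − f)/(H + s − 2f) = 10200 × (33657.1 − 75) / (33657.1 + 10200 − 2 × 75) = 10200 × 33582.1 / 43707.1 ≈ 7837.1 mm ≈ 7.84 m.

7.84 m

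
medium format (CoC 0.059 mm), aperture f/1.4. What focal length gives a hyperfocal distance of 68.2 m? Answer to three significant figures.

75.0 mm

From H = f²/(N·c) + f, with f ≪ H: f ≈ √(H·N·c) = √(68200 × 1.4 × 0.059) = √5633.3 ≈ 75.06 mm.
Exact: f² + N·c·f − N·c·H = 0 ⇒ f = (−N·c + √((N·c)² + 4·N·c·H))/2 = (−0.0826 + √22533)/2 ≈ 75.014 mm ≈ 75.0 mm.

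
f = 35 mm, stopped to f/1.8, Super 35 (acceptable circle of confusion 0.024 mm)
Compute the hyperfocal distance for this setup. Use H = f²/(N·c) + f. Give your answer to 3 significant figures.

28.4 m

Hyperfocal distance H = f²/(N·c) + f = 35²/(1.8 × 0.024) + 35 = 1225/0.0432 + 35 ≈ 28391.5 mm ≈ 28.4 m.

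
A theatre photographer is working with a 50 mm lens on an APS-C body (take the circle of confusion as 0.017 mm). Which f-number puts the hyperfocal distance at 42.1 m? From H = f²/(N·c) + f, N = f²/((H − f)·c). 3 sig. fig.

f/3.50

Rearrange H = f²/(N·c) + f for N: N = f² / ((H − f)·c).
N = 50² / ((42100 − 50) × 0.017) = 2500 / 714.9 ≈ 3.50.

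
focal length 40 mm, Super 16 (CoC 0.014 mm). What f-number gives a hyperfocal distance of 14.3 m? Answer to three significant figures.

Rearrange H = f²/(N·c) + f for N: N = f² / ((H − f)·c).
N = 40² / ((14300 − 40) × 0.014) = 1600 / 199.6 ≈ 8.01.

f/8.01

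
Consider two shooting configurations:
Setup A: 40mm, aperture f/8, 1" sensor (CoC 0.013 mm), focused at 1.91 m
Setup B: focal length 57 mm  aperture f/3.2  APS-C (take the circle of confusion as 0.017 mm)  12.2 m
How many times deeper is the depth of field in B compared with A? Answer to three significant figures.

11.0

Setup A: H = 40²/(8×0.013) + 40 ≈ 15424.6 mm; DoF = Df − Dn = 2174.28 − 1703.00 ≈ 471.28 mm.
Setup B: H = 57²/(3.2×0.017) + 57 ≈ 59781.3 mm; DoF = Df − Dn = 15313.5 − 10138.6 ≈ 5174.9 mm.
Ratio = 5174.9 / 471.28 ≈ 11.0.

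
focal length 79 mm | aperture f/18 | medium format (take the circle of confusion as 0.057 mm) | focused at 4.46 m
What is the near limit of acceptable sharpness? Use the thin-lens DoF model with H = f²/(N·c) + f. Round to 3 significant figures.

Hyperfocal distance H = f²/(N·c) + f = 79²/(18 × 0.057) + 79 = 6241/1.026 + 79 ≈ 6161.8 mm ≈ 6.162 m.
Near limit Dn = s·(H − f)/(H + s − 2f) = 4460 × (6161.8 − 79) / (6161.8 + 4460 − 2 × 79) = 4460 × 6082.8 / 10463.8 ≈ 2592.7 mm ≈ 2.59 m.

2.59 m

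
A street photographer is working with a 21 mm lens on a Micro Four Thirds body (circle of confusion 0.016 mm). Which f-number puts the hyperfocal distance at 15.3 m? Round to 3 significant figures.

f/1.80

Rearrange H = f²/(N·c) + f for N: N = f² / ((H − f)·c).
N = 21² / ((15300 − 21) × 0.016) = 441 / 244.5 ≈ 1.80.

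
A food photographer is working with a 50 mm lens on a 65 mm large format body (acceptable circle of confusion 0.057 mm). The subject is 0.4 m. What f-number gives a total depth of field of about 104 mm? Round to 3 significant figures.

f/16

Write h = H − f = f²/(N·c). The thin-lens limits are Dn = s·h/(h + (s−f)) and Df = s·h/(h − (s−f)), so DoF = Df − Dn = 2·s·(s−f)·h / (h² − (s−f)²).
That is a quadratic in h: DoF·h² − 2·s·(s−f)·h − DoF·(s−f)² = 0 ⇒ h = (s−f)·(s + √(s² + DoF²)) / DoF = 350 × (400 + √(400² + 104²)) / 104 = 350 × (400 + 413.299) / 104 ≈ 2737.1 mm.
Then N = f²/(c·h) = 50² / (0.057 × 2737.1) = 2500 / 156.01 ≈ 16.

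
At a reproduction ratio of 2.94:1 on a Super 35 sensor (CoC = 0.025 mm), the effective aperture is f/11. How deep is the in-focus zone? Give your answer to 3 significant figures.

0.0636 mm

At magnification m, DoF ≈ 2·N_eff·c/m² = 2 × 11 × 0.025 / 2.94² = 0.55 / 8.644 ≈ 0.0636 mm.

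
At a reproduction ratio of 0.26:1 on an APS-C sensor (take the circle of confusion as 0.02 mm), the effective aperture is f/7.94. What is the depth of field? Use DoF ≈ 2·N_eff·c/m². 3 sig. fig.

4.70 mm

At magnification m, DoF ≈ 2·N_eff·c/m² = 2 × 7.94 × 0.02 / 0.26² = 0.3176 / 0.0676 ≈ 4.7 mm.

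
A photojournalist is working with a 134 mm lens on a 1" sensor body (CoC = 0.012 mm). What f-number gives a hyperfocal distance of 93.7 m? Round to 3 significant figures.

Rearrange H = f²/(N·c) + f for N: N = f² / ((H − f)·c).
N = 134² / ((93700 − 134) × 0.012) = 17956 / 1123 ≈ 16.

f/16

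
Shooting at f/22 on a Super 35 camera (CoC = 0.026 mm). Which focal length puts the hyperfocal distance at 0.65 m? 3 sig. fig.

From H = f²/(N·c) + f, with f ≪ H: f ≈ √(H·N·c) = √(650 × 22 × 0.026) = √371.80 ≈ 19.28 mm.
Exact: f² + N·c·f − N·c·H = 0 ⇒ f = (−N·c + √((N·c)² + 4·N·c·H))/2 = (−0.572 + √1487.5)/2 ≈ 18.998 mm ≈ 19.0 mm.

19.0 mm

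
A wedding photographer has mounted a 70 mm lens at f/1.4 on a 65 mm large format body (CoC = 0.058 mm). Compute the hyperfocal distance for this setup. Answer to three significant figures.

Hyperfocal distance H = f²/(N·c) + f = 70²/(1.4 × 0.058) + 70 = 4900/0.0812 + 70 ≈ 60414.8 mm ≈ 60.4 m.

60.4 m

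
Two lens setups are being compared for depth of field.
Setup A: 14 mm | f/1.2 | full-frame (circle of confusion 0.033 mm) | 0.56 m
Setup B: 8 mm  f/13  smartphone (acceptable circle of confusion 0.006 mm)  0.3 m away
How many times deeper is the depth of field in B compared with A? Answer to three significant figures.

Setup A: H = 14²/(1.2×0.033) + 14 ≈ 4963.5 mm; DoF = Df − Dn = 629.44 − 504.36 ≈ 125.08 mm.
Setup B: H = 8²/(13×0.006) + 8 ≈ 828.5 mm; DoF = Df − Dn = 465.75 − 221.26 ≈ 244.49 mm.
Ratio = 244.49 / 125.08 ≈ 1.95.

1.95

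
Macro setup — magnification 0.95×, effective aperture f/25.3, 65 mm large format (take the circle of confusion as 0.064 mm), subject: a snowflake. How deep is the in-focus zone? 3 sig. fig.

3.59 mm

At magnification m, DoF ≈ 2·N_eff·c/m² = 2 × 25.3 × 0.064 / 0.95² = 3.238 / 0.9025 ≈ 3.59 mm.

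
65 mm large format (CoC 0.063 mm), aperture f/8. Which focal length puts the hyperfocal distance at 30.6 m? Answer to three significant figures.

124 mm

From H = f²/(N·c) + f, with f ≪ H: f ≈ √(H·N·c) = √(30600 × 8 × 0.063) = √15422 ≈ 124.2 mm.
The +f correction barely moves this — solving exactly, f² + N·c·f − N·c·H = 0 ⇒ f = (−N·c + √((N·c)² + 4·N·c·H))/2 = (−0.504 + √61690)/2 ≈ 123.94 mm, so f ≈ 124 mm.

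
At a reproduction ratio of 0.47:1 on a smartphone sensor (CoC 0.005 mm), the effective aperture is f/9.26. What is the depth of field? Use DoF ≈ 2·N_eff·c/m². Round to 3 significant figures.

0.419 mm

At magnification m, DoF ≈ 2·N_eff·c/m² = 2 × 9.26 × 0.005 / 0.47² = 0.0926 / 0.2209 ≈ 0.419 mm.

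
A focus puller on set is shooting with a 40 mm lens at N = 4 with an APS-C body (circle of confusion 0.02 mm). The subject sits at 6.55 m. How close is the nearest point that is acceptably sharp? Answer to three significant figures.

4.94 m

Hyperfocal distance H = f²/(N·c) + f = 40²/(4 × 0.02) + 40 = 1600/0.08 + 40 ≈ 20040.0 mm ≈ 20.04 m.
Near limit Dn = s·(H − f)/(H + s − 2f) = 6550 × (20040.0 − 40) / (20040.0 + 6550 − 2 × 40) = 6550 × 20000.0 / 26510.0 ≈ 4941.5 mm ≈ 4.94 m.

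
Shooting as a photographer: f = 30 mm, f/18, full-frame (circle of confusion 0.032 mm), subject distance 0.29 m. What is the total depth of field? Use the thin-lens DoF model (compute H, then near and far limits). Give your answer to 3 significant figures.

Hyperfocal distance H = f²/(N·c) + f = 30²/(18 × 0.032) + 30 = 900/0.576 + 30 ≈ 1592.5 mm ≈ 1.592 m.
Near limit Dn = s·(H − f)/(H + s − 2f) = 290 × (1592.5 − 30) / (1592.5 + 290 − 2 × 30) = 290 × 1562.5 / 1822.5 ≈ 248.628 mm.
Far limit Df = s·(H − f)/(H − s) = 290 × (1592.5 − 30) / (1592.5 − 290) = 290 × 1562.5 / 1302.5 ≈ 347.889 mm.
Depth of field = Df − Dn = 347.889 − 248.628 ≈ 99.261 mm.

99.3 mm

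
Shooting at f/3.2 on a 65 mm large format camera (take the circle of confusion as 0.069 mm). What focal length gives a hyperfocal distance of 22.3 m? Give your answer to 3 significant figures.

From H = f²/(N·c) + f, with f ≪ H: f ≈ √(H·N·c) = √(22300 × 3.2 × 0.069) = √4923.8 ≈ 70.17 mm.
Exact: f² + N·c·f − N·c·H = 0 ⇒ f = (−N·c + √((N·c)² + 4·N·c·H))/2 = (−0.2208 + √19695)/2 ≈ 70.060 mm ≈ 70.1 mm.

70.1 mm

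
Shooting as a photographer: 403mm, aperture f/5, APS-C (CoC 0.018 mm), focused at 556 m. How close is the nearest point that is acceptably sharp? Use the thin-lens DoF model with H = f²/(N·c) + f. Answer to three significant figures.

Hyperfocal distance H = f²/(N·c) + f = 403²/(5 × 0.018) + 403 = 162409/0.09 + 403 ≈ 1804947.4 mm ≈ 1805 m.
Near limit Dn = s·(H − f)/(H + s − 2f) = 556000 × (1804947.4 − 403) / (1804947.4 + 556000 − 2 × 403) = 556000 × 1804544.4 / 2360141.4 ≈ 425113 mm ≈ 425 m.

425 m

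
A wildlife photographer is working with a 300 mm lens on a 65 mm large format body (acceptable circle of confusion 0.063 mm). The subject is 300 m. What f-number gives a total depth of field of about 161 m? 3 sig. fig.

Write h = H − f = f²/(N·c). The thin-lens limits are Dn = s·h/(h + (s−f)) and Df = s·h/(h − (s−f)), so DoF = Df − Dn = 2·s·(s−f)·h / (h² − (s−f)²).
That is a quadratic in h: DoF·h² − 2·s·(s−f)·h − DoF·(s−f)² = 0 ⇒ h = (s−f)·(s + √(s² + DoF²)) / DoF = 299700 × (300000 + √(300000² + 161000²)) / 161000 = 299700 × (300000 + 340472) / 161000 ≈ 1192232 mm.
Then N = f²/(c·h) = 300² / (0.063 × 1192232) = 90000 / 75111 ≈ 1.20.

f/1.20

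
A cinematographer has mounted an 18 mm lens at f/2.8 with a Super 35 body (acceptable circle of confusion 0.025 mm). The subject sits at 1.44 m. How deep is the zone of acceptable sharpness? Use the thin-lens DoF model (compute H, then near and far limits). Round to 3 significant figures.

Hyperfocal distance H = f²/(N·c) + f = 18²/(2.8 × 0.025) + 18 = 324/0.07 + 18 ≈ 4646.6 mm ≈ 4.647 m.
Near limit Dn = s·(H − f)/(H + s − 2f) = 1440 × (4646.6 − 18) / (4646.6 + 1440 − 2 × 18) = 1440 × 4628.6 / 6050.6 ≈ 1101.57 mm.
Far limit Df = s·(H − f)/(H − s) = 1440 × (4646.6 − 18) / (4646.6 − 1440) = 1440 × 4628.6 / 3206.6 ≈ 2078.59 mm.
Depth of field = Df − Dn = 2078.59 − 1101.57 ≈ 977.02 mm ≈ 0.977 m.

0.977 m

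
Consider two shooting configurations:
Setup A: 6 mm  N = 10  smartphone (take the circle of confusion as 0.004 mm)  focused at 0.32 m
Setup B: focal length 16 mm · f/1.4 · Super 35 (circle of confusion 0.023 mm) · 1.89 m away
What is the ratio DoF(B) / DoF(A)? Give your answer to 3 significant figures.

Setup A: H = 6²/(10×0.004) + 6 ≈ 906.0 mm; DoF = Df − Dn = 491.47 − 237.23 ≈ 254.24 mm.
Setup B: H = 16²/(1.4×0.023) + 16 ≈ 7966.3 mm; DoF = Df − Dn = 2472.90 − 1529.48 ≈ 943.42 mm.
Ratio = 943.42 / 254.24 ≈ 3.71.

3.71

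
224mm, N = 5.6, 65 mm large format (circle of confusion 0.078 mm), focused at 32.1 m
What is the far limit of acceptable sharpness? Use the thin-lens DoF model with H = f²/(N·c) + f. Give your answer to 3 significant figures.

Hyperfocal distance H = f²/(N·c) + f = 224²/(5.6 × 0.078) + 224 = 50176/0.4368 + 224 ≈ 115095.8 mm ≈ 115.1 m.
Far limit Df = s·(H − f)/(H − s) = 32100 × (115095.8 − 224) / (115095.8 − 32100) = 32100 × 114871.8 / 82995.8 ≈ 44429 mm ≈ 44.4 m.

44.4 m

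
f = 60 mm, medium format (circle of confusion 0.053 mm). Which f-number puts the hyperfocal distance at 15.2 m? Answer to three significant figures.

Rearrange H = f²/(N·c) + f for N: N = f² / ((H − f)·c).
N = 60² / ((15200 − 60) × 0.053) = 3600 / 802.4 ≈ 4.49.

f/4.49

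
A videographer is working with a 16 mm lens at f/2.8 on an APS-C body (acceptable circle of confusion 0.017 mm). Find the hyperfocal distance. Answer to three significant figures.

5.39 m

Hyperfocal distance H = f²/(N·c) + f = 16²/(2.8 × 0.017) + 16 = 256/0.0476 + 16 ≈ 5394.2 mm ≈ 5.39 m.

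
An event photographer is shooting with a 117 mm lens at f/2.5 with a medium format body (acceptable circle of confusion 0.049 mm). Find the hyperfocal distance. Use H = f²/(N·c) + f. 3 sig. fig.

112 m

Hyperfocal distance H = f²/(N·c) + f = 117²/(2.5 × 0.049) + 117 = 13689/0.1225 + 117 ≈ 111863.9 mm ≈ 112 m.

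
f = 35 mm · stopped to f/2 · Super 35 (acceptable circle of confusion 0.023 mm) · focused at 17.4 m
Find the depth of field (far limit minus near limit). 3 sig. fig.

Hyperfocal distance H = f²/(N·c) + f = 35²/(2 × 0.023) + 35 = 1225/0.046 + 35 ≈ 26665.4 mm ≈ 26.67 m.
Near limit Dn = s·(H − f)/(H + s − 2f) = 17400 × (26665.4 − 35) / (26665.4 + 17400 − 2 × 35) = 17400 × 26630.4 / 43995.4 ≈ 10532 mm.
Far limit Df = s·(H − f)/(H − s) = 17400 × (26665.4 − 35) / (26665.4 − 17400) = 17400 × 26630.4 / 9265.4 ≈ 50011 mm.
Depth of field = Df − Dn = 50011 − 10532 ≈ 39479 mm ≈ 39.5 m.

39.5 m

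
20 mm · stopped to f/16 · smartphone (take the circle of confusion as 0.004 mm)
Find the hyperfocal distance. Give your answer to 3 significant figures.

Hyperfocal distance H = f²/(N·c) + f = 20²/(16 × 0.004) + 20 = 400/0.064 + 20 ≈ 6270.0 mm ≈ 6.27 m.

6.27 m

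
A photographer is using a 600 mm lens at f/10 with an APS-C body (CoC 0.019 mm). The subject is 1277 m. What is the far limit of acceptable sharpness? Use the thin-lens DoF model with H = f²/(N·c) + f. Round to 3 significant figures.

3910 m

Hyperfocal distance H = f²/(N·c) + f = 600²/(10 × 0.019) + 600 = 360000/0.19 + 600 ≈ 1895336.8 mm ≈ 1895 m.
Far limit Df = s·(H − f)/(H − s) = 1277000 × (1895336.8 − 600) / (1895336.8 − 1277000) = 1277000 × 1894736.8 / 618336.8 ≈ 3913043 mm ≈ 3910 m.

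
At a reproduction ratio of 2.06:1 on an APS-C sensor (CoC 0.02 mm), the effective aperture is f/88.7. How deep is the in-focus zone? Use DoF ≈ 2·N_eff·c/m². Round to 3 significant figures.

0.836 mm

At magnification m, DoF ≈ 2·N_eff·c/m² = 2 × 88.7 × 0.02 / 2.06² = 3.548 / 4.244 ≈ 0.836 mm.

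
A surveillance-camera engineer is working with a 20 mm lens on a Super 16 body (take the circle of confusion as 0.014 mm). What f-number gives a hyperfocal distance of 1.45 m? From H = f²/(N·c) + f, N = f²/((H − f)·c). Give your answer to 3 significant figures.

Rearrange H = f²/(N·c) + f for N: N = f² / ((H − f)·c).
N = 20² / ((1450 − 20) × 0.014) = 400 / 20.02 ≈ 20.

f/20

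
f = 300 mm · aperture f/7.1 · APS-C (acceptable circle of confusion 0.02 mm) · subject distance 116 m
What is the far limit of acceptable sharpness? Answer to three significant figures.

142 m

Hyperfocal distance H = f²/(N·c) + f = 300²/(7.1 × 0.02) + 300 = 90000/0.142 + 300 ≈ 634102.8 mm ≈ 634.1 m.
Far limit Df = s·(H − f)/(H − s) = 116000 × (634102.8 − 300) / (634102.8 − 116000) = 116000 × 633802.8 / 518102.8 ≈ 141905 mm ≈ 142 m.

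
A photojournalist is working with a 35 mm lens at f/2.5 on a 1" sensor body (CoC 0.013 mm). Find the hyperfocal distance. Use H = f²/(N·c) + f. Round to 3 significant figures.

37.7 m

Hyperfocal distance H = f²/(N·c) + f = 35²/(2.5 × 0.013) + 35 = 1225/0.0325 + 35 ≈ 37727.3 mm ≈ 37.7 m.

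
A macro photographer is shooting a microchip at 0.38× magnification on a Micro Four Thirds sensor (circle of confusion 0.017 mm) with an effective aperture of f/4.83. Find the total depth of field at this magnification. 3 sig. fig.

At magnification m, DoF ≈ 2·N_eff·c/m² = 2 × 4.83 × 0.017 / 0.38² = 0.1642 / 0.1444 ≈ 1.14 mm.

1.14 mm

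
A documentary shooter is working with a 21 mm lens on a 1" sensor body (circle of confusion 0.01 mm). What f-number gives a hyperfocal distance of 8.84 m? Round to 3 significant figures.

Rearrange H = f²/(N·c) + f for N: N = f² / ((H − f)·c).
N = 21² / ((8840 − 21) × 0.01) = 441 / 88.19 ≈ 5.

f/5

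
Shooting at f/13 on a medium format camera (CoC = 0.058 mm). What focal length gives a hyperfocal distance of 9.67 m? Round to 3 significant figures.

From H = f²/(N·c) + f, with f ≪ H: f ≈ √(H·N·c) = √(9670 × 13 × 0.058) = √7291.2 ≈ 85.39 mm.
Exact: f² + N·c·f − N·c·H = 0 ⇒ f = (−N·c + √((N·c)² + 4·N·c·H))/2 = (−0.754 + √29165)/2 ≈ 85.012 mm ≈ 85.0 mm.

85.0 mm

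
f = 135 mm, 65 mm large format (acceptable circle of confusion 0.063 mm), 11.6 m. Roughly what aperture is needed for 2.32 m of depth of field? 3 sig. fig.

f/2.50

Write h = H − f = f²/(N·c). The thin-lens limits are Dn = s·h/(h + (s−f)) and Df = s·h/(h − (s−f)), so DoF = Df − Dn = 2·s·(s−f)·h / (h² − (s−f)²).
That is a quadratic in h: DoF·h² − 2·s·(s−f)·h − DoF·(s−f)² = 0 ⇒ h = (s−f)·(s + √(s² + DoF²)) / DoF = 11465 × (11600 + √(11600² + 2320²)) / 2320 = 11465 × (11600 + 11829.7) / 2320 ≈ 115785 mm.
Then N = f²/(c·h) = 135² / (0.063 × 115785) = 18225 / 7294.5 ≈ 2.50.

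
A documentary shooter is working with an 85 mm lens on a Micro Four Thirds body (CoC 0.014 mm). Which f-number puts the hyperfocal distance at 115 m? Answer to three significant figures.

f/4.49

Rearrange H = f²/(N·c) + f for N: N = f² / ((H − f)·c).
N = 85² / ((115000 − 85) × 0.014) = 7225 / 1609 ≈ 4.49.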